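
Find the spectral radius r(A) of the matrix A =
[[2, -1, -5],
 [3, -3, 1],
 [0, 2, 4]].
r(A) ≈ 3.6484

The eigenvalues of A are the roots of its characteristic polynomial. With M = A (coefficients from the trace, the sum of principal 2x2 minors, and det A):
  p(λ) = det(λ I - M) = λ^3 - 3λ^2 - 9λ + 46.
No integer candidate from the rational root theorem (±divisors of 46) is a root, so the roots are irrational. The cubic discriminant is Δ = -26163 < 0, so there is one real root and a complex-conjugate pair. p(-4) = -30 and p(-3) = 19 have opposite signs, so a root lies in (-4, -3); Newton's method refines it to λ ≈ -3.4559. Dividing out (λ - (-3.4559)) leaves approximately λ^2 - 6.4559λ + 13.3107. For λ^2 - 6.4559λ + 13.3107 the discriminant is -11.5644. It is negative, so the remaining roots are the complex-conjugate pair λ ≈ 3.2279 ± 1.7003i. Their product equals the constant term, so |λ|^2 ≈ 13.3107 and |λ| ≈ 3.6484.
Thus the eigenvalues (to 4 decimals) are -3.4559 (modulus 3.4559); 3.2279 ± 1.7003i (modulus 3.6484). The spectral radius is the largest modulus: r(A) ≈ 3.6484. (Cross-check: r(A) ≤ ||A||_2 ≈ 6.9438; equality holds whenever A is normal, though it can also hold for some non-normal A.)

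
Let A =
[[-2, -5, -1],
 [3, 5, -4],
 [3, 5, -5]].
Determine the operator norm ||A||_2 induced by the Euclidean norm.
||A||_2 ≈ 11.1195 (= sqrt(largest eigenvalue of A^T A))

||A||_2 = sigma_max(A) = sqrt(lambda_max(A^T A)). Form the symmetric matrix M = A^T A =
[[22, 40, -25],
 [40, 75, -40],
 [-25, -40, 42]].
Its characteristic polynomial (trace, sum of principal 2x2 minors, determinant of M give the coefficients) is
  p(λ) = det(λ I - M) = λ^3 - 139λ^2 + 1899λ - 25.
No integer candidate from the rational root theorem (±divisors of 25) is a root, so the roots are irrational. The cubic discriminant is Δ = 42132910400 > 0, so there are three distinct real roots. p(0) = -25 and p(1) = 1736 have opposite signs, so a root lies in (0, 1); Newton's method refines it to λ ≈ 0.0132. p(15) = 560 and p(16) = -1129 have opposite signs, so a root lies in (15, 16); Newton's method refines it to λ ≈ 15.3439. p(123) = -8512 and p(124) = 4811 have opposite signs, so a root lies in (123, 124); Newton's method refines it to λ ≈ 123.6429. Check (Vieta): the three roots sum to 139, matching tr M = 139.
So the eigenvalues of A^T A are ≈ 0.0132, 15.3439, 123.6429 (all ≥ 0, as they must be for A^T A). The largest is λ_max ≈ 123.6429, hence ||A||_2 = sqrt(λ_max) ≈ 11.1195.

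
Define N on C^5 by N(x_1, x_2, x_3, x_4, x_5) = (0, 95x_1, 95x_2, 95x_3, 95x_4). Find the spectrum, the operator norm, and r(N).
sigma(N) = {0}; ||N|| = 95; r(N) = 0. (N is nilpotent with N^5 = 0.)

On C^5, N is a strictly lower-triangular matrix with 95 on the subdiagonal and zeros elsewhere, so its characteristic polynomial is lambda^5 and every eigenvalue is 0: sigma(N) = {0}. For the operator norm, N e_i = 95e_{i+1} for i = 1, ..., 4 and N e_5 = 0, so the singular values of N are 95 (with multiplicity 4) and 0; hence ||N|| = 95. The spectral radius r(N) = max|lambda| = 0. Note ||N|| > r(N) — characteristic of non-normal nilpotent operators. Indeed N^5 = 0.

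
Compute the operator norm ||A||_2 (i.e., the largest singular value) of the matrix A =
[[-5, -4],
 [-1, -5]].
||A||_2 = sqrt((67 + sqrt(2725))/2) ≈ 7.7202 (= sqrt(largest eigenvalue of A^T A))

||A||_2 = sigma_max(A) = sqrt(lambda_max(A^T A)). Form the symmetric matrix M = A^T A =
[[26, 25],
 [25, 41]].
Its characteristic polynomial (trace, determinant of M give the coefficients) is
  p(λ) = det(λ I - M) = λ^2 - 67λ + 441.
For λ^2 - 67λ + 441 the discriminant is 2725. It is nonnegative but not a perfect square, so the roots are real and irrational: λ = (67 ± sqrt(2725))/2 ≈ 59.6008, 7.3992.
So the eigenvalues of A^T A are ≈ 7.3992, 59.6008 (all ≥ 0, as they must be for A^T A). The largest is λ_max = (67 + sqrt(2725))/2 ≈ 59.6008, hence ||A||_2 = sqrt(λ_max) = sqrt((67 + sqrt(2725))/2) ≈ 7.7202.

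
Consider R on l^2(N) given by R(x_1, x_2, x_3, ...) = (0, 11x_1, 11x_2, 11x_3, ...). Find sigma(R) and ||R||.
sigma(R) = closed disk {z in C : |z| ≤ 11}; ||R|| = 11

Note R = 11·U where U is the unit right shift (U x)_k = x_{k-1} (with x_0 := 0); so ||R|| = 11||U|| and sigma(R) = 11·sigma(U). ||R x||^2 = sum_{k≥1} |11x_k|^2 = 121||x||^2, so ||R|| = 11 and sigma(R) ⊂ {|z| ≤ 11}. For any |lambda| < 11, the equation (R - lambda I) x = 0 forces x_1 = 0, then 11x_k = lambda x_{k+1} ⇒ x = 0, so R has no eigenvalues. But (R - lambda I) is not surjective for |lambda| < 11: solving (R - lambda I) x = e_1 would require x_n proportional to (lambda/11)^(-n), which is not in l^2. So every |lambda| < 11 lies in the residual spectrum. The boundary |lambda| = 11 is in the approximate point spectrum (the spectrum is closed). Hence sigma(R) is the closed disk of radius 11.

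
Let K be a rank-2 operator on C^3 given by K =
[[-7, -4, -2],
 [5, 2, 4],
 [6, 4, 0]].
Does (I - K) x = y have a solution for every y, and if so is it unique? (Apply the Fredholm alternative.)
(I - K) is invertible (det(I - K) = 8 ≠ 0), so for every y in C^3 the equation (I - K) x = y has a unique solution.

K has rank 2 and factors as K = U V^T = u1 v1^T + u2 v2^T with u1 = (3, -3, -2), v1 = (-3, -2, 0), u2 = (-1, 2, 0), v2 = (-2, -2, 2) (multiplying out reproduces the displayed K). The nonzero eigenvalues of U V^T coincide with those of the 2 x 2 matrix G = V^T U = [[v1·u1, v1·u2], [v2·u1, v2·u2]] = [[-3, -1], [-4, -2]], and by the Sylvester determinant identity det(I_3 - U V^T) = det(I_2 - V^T U) = det([[4, 1], [4, 3]]) = (4)(3) - (1)(4) = 8. (Direct check: I - K =
[[8, 4, 2],
 [-5, -1, -4],
 [-6, -4, 1]]
has determinant 8.) The finite-dimensional Fredholm alternative says: either (I - K) is invertible, or ker(I - K) ≠ {0} and then range(I - K) = ker((I - K)^*)^⊥, with dim ker(I - K) = dim ker((I - K)^*). Since det(I - K) ≠ 0, 1 is not an eigenvalue of K and ker(I - K) = {0}, so we are in the first case: for every y there is a unique x = (I - K)^(-1) y. (Explicitly, by the Woodbury identity, (I - U V^T)^(-1) = I + U (I_2 - G)^(-1) V^T.)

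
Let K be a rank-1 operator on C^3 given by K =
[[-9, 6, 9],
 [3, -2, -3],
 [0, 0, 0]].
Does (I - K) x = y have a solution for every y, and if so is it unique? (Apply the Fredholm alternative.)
(I - K) is invertible (det(I - K) = 12 ≠ 0), so for every y in C^3 the equation (I - K) x = y has a unique solution.

K has rank 1, so it is an outer product K = u v^T: every row of K is a multiple of one row vector. Reading off the entries, u = (3, -1, 0) and v = (-3, 2, 3) (row i of K equals u_i·v^T). A rank-one matrix u v^T satisfies K u = u (v·u) and kills the (2)-dimensional subspace v^⊥, so its characteristic polynomial is lambda^2 (lambda - v·u) with v·u = tr K = -11. Hence the eigenvalues of I - K are 1 (multiplicity 2) and 1 - (-11) = 12, so det(I - K) = 12. (Direct check: I - K =
[[10, -6, -9],
 [-3, 3, 3],
 [0, 0, 1]]
has determinant 12.) The finite-dimensional Fredholm alternative says: either (I - K) is invertible, or ker(I - K) ≠ {0} and then range(I - K) = ker((I - K)^*)^⊥, with dim ker(I - K) = dim ker((I - K)^*). Since det(I - K) ≠ 0, 1 is not an eigenvalue of K and ker(I - K) = {0}, so we are in the first case: for every y there is a unique x = (I - K)^(-1) y. Explicitly, by the Sherman–Morrison formula, (I - u v^T)^(-1) = I + u v^T/(1 - v·u), i.e. (I - K)^(-1) = I + K/(12).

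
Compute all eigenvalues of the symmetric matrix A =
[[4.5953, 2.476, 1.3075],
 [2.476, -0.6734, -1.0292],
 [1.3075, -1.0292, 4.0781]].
sigma(A) ≈ {-2, 4, 6}

A is real symmetric, so its spectrum consists of real eigenvalues. Expanding the characteristic polynomial of the displayed matrix gives
  det(λ I - A) = p(λ) = λ^3 + (-8)λ^2 + (4)λ + (48).
Solving p(λ) = 0 yields eigenvalues ≈ -2, 4, 6. (A is shown rounded to 4 decimals, so these recover the underlying integer eigenvalues to within that precision.)
Verification: the trace of A = 8 equals the sum of eigenvalues 8, and det(A) ≈ -48.0009 matches the eigenvalue product -48.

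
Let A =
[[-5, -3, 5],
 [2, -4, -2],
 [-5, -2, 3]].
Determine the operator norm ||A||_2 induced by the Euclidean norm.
||A||_2 ≈ 9.8694 (= sqrt(largest eigenvalue of A^T A))

||A||_2 = sigma_max(A) = sqrt(lambda_max(A^T A)). Form the symmetric matrix M = A^T A =
[[54, 17, -44],
 [17, 29, -13],
 [-44, -13, 38]].
Its characteristic polynomial (trace, sum of principal 2x2 minors, determinant of M give the coefficients) is
  p(λ) = det(λ I - M) = λ^3 - 121λ^2 + 2326λ - 2704.
No integer candidate from the rational root theorem (±divisors of 2704) is a root, so the roots are irrational. The cubic discriminant is Δ = 23214565316 > 0, so there are three distinct real roots. p(1) = -498 and p(2) = 1472 have opposite signs, so a root lies in (1, 2); Newton's method refines it to λ ≈ 1.2419. p(22) = 552 and p(23) = -1048 have opposite signs, so a root lies in (22, 23); Newton's method refines it to λ ≈ 22.3527. p(97) = -2898 and p(98) = 4352 have opposite signs, so a root lies in (97, 98); Newton's method refines it to λ ≈ 97.4054. Check (Vieta): the three roots sum to 121, matching tr M = 121.
So the eigenvalues of A^T A are ≈ 1.2419, 22.3527, 97.4054 (all ≥ 0, as they must be for A^T A). The largest is λ_max ≈ 97.4054, hence ||A||_2 = sqrt(λ_max) ≈ 9.8694.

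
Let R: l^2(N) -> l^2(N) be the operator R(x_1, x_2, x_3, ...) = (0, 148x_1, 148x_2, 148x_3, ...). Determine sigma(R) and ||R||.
sigma(R) = closed disk {z in C : |z| ≤ 148}; ||R|| = 148

Note R = 148·U where U is the unit right shift (U x)_k = x_{k-1} (with x_0 := 0); so ||R|| = 148||U|| and sigma(R) = 148·sigma(U). ||R x||^2 = sum_{k≥1} |148x_k|^2 = 21904||x||^2, so ||R|| = 148 and sigma(R) ⊂ {|z| ≤ 148}. For any |lambda| < 148, the equation (R - lambda I) x = 0 forces x_1 = 0, then 148x_k = lambda x_{k+1} ⇒ x = 0, so R has no eigenvalues. But (R - lambda I) is not surjective for |lambda| < 148: solving (R - lambda I) x = e_1 would require x_n proportional to (lambda/148)^(-n), which is not in l^2. So every |lambda| < 148 lies in the residual spectrum. The boundary |lambda| = 148 is in the approximate point spectrum (the spectrum is closed). Hence sigma(R) is the closed disk of radius 148.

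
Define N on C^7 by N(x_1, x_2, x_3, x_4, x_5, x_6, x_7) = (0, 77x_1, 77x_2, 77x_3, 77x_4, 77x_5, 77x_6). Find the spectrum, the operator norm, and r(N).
sigma(N) = {0}; ||N|| = 77; r(N) = 0. (N is nilpotent with N^7 = 0.)

On C^7, N is a strictly lower-triangular matrix with 77 on the subdiagonal and zeros elsewhere, so its characteristic polynomial is lambda^7 and every eigenvalue is 0: sigma(N) = {0}. For the operator norm, N e_i = 77e_{i+1} for i = 1, ..., 6 and N e_7 = 0, so the singular values of N are 77 (with multiplicity 6) and 0; hence ||N|| = 77. The spectral radius r(N) = max|lambda| = 0. Note ||N|| > r(N) — characteristic of non-normal nilpotent operators. Indeed N^7 = 0.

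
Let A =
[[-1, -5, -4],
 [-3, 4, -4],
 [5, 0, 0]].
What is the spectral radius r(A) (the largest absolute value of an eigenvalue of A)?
r(A) ≈ 6.7745

The eigenvalues of A are the roots of its characteristic polynomial. With M = A (coefficients from the trace, the sum of principal 2x2 minors, and det A):
  p(λ) = det(λ I - M) = λ^3 - 3λ^2 + λ - 180.
No integer candidate from the rational root theorem (±divisors of 180) is a root, so the roots are irrational. The cubic discriminant is Δ = -884515 < 0, so there is one real root and a complex-conjugate pair. p(6) = -66 and p(7) = 23 have opposite signs, so a root lies in (6, 7); Newton's method refines it to λ ≈ 6.7745. Dividing out (λ - (6.7745)) leaves approximately λ^2 + 3.7745λ + 26.5703. For λ^2 + 3.7745λ + 26.5703 the discriminant is -92.0343. It is negative, so the remaining roots are the complex-conjugate pair λ ≈ -1.8872 ± 4.7967i. Their product equals the constant term, so |λ|^2 ≈ 26.5703 and |λ| ≈ 5.1546.
Thus the eigenvalues (to 4 decimals) are 6.7745 (modulus 6.7745); -1.8872 ± 4.7967i (modulus 5.1546). The spectral radius is the largest modulus: r(A) ≈ 6.7745. (Cross-check: r(A) ≤ ||A||_2 ≈ 7.098; equality holds whenever A is normal, though it can also hold for some non-normal A.)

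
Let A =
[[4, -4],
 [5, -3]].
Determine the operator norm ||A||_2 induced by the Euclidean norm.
||A||_2 = sqrt((66 + sqrt(4100))/2) ≈ 8.0632 (= sqrt(largest eigenvalue of A^T A))

||A||_2 = sigma_max(A) = sqrt(lambda_max(A^T A)). Form the symmetric matrix M = A^T A =
[[41, -31],
 [-31, 25]].
Its characteristic polynomial (trace, determinant of M give the coefficients) is
  p(λ) = det(λ I - M) = λ^2 - 66λ + 64.
For λ^2 - 66λ + 64 the discriminant is 4100. It is nonnegative but not a perfect square, so the roots are real and irrational: λ = (66 ± sqrt(4100))/2 ≈ 65.0156, 0.9844.
So the eigenvalues of A^T A are ≈ 0.9844, 65.0156 (all ≥ 0, as they must be for A^T A). The largest is λ_max = (66 + sqrt(4100))/2 ≈ 65.0156, hence ||A||_2 = sqrt(λ_max) = sqrt((66 + sqrt(4100))/2) ≈ 8.0632.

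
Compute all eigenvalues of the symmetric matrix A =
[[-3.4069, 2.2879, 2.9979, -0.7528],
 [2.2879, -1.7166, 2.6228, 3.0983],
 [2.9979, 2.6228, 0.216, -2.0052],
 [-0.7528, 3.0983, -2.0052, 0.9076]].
sigma(A) ≈ {-6, -5, 3, 4}

A is real symmetric, so its spectrum consists of real eigenvalues. Expanding the characteristic polynomial of the displayed matrix gives
  det(λ I - A) = p(λ) = λ^4 + (4)λ^3 + (-35)λ^2 + (-77.9987)λ + (360.0012).
Solving p(λ) = 0 yields eigenvalues ≈ -6, -5, 3, 4. (A is shown rounded to 4 decimals, so these recover the underlying integer eigenvalues to within that precision.)
Verification: the trace of A = -4 equals the sum of eigenvalues -4, and det(A) ≈ 360.0012 matches the eigenvalue product 360.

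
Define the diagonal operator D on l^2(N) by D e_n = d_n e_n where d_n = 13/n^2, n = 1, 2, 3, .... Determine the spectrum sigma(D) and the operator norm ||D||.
sigma(D) = {13/n^2 : n ≥ 1} ∪ {0}; ||D|| = 13

A bounded diagonal operator on l^2 with diagonal entries d_n has spectrum equal to the closure of {d_n : n ≥ 1}: every d_n is an eigenvalue (with eigenvector e_n), so {d_n} ⊂ sigma(D); the spectrum is closed, so its closure is too; and for lambda not in the closure, (D - lambda I) has bounded inverse (the diagonal entries 1/(d_n - lambda) are bounded). For our sequence d_n = 13/n^2, n = 1, 2, 3, ...:
  - {d_n} = {13/n^2 : n ≥ 1}; the only limit point is 0
  - closure = {13/n^2 : n ≥ 1} ∪ {0}
For the norm: a diagonal operator has ||D|| = sup_n |d_n|. Here d_n = 13/n^2 is positive and decreasing, so sup_n |d_n| = d_1 = 13. So ||D|| = 13.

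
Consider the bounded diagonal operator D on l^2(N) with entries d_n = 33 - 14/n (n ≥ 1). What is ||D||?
||D|| = 33

For a diagonal operator on l^2 with entries d_n, ||D|| = sup_n |d_n|. Here d_1 = 19, d_2 = 26, ..., and d_n = 33 - 14/n increases monotonically toward 33. All terms lie in [19, 33), so |d_n| = d_n and the supremum is the limit 33, which is not attained by any individual d_n. Hence ||D|| = 33.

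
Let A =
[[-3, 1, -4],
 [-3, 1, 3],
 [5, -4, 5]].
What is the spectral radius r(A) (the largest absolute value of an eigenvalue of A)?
r(A) ≈ 5.4478

The eigenvalues of A are the roots of its characteristic polynomial. With M = A (coefficients from the trace, the sum of principal 2x2 minors, and det A):
  p(λ) = det(λ I - M) = λ^3 - 3λ^2 + 22λ + 49.
No integer candidate from the rational root theorem (±divisors of 49) is a root, so the roots are irrational. The cubic discriminant is Δ = -155983 < 0, so there is one real root and a complex-conjugate pair. p(-2) = -15 and p(-1) = 23 have opposite signs, so a root lies in (-2, -1); Newton's method refines it to λ ≈ -1.651. Dividing out (λ - (-1.651)) leaves approximately λ^2 - 4.651λ + 29.6788. For λ^2 - 4.651λ + 29.6788 the discriminant is -97.0835. It is negative, so the remaining roots are the complex-conjugate pair λ ≈ 2.3255 ± 4.9265i. Their product equals the constant term, so |λ|^2 ≈ 29.6788 and |λ| ≈ 5.4478.
Thus the eigenvalues (to 4 decimals) are -1.651 (modulus 1.651); 2.3255 ± 4.9265i (modulus 5.4478). The spectral radius is the largest modulus: r(A) ≈ 5.4478. (Cross-check: r(A) ≤ ||A||_2 ≈ 9.482; equality holds whenever A is normal, though it can also hold for some non-normal A.)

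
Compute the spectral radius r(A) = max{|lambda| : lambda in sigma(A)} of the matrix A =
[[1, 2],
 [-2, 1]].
r(A) = sqrt(5) ≈ 2.2361

The eigenvalues of A are the roots of its characteristic polynomial. With M = A (coefficients from the trace and determinant):
  p(λ) = det(λ I - M) = λ^2 - 2λ + 5.
For λ^2 - 2λ + 5 the discriminant is -16. It is negative, so the roots are the complex-conjugate pair λ = 1 ± (sqrt(16)/2) i ≈ 1 ± 2i. For a conjugate pair the product of the roots equals the constant term, so |λ|^2 = 5 and |λ| = sqrt(5) ≈ 2.2361.
Thus the eigenvalues (to 4 decimals) are 1 ± 2i (modulus 2.2361). The spectral radius is the largest modulus: r(A) = sqrt(5) ≈ 2.2361. (Cross-check: r(A) ≤ ||A||_2 ≈ 2.2361; equality holds whenever A is normal, though it can also hold for some non-normal A.)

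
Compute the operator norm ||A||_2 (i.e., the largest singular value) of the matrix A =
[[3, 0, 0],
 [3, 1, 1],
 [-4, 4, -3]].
||A||_2 ≈ 7.0452 (= sqrt(largest eigenvalue of A^T A))

||A||_2 = sigma_max(A) = sqrt(lambda_max(A^T A)). Form the symmetric matrix M = A^T A =
[[34, -13, 15],
 [-13, 17, -11],
 [15, -11, 10]].
Its characteristic polynomial (trace, sum of principal 2x2 minors, determinant of M give the coefficients) is
  p(λ) = det(λ I - M) = λ^3 - 61λ^2 + 573λ - 441.
No integer candidate from the rational root theorem (±divisors of 441) is a root, so the roots are irrational. The cubic discriminant is Δ = 340993584 > 0, so there are three distinct real roots. p(0) = -441 and p(1) = 72 have opposite signs, so a root lies in (0, 1); Newton's method refines it to λ ≈ 0.8445. p(10) = 189 and p(11) = -188 have opposite signs, so a root lies in (10, 11); Newton's method refines it to λ ≈ 10.5208. p(49) = -1176 and p(50) = 709 have opposite signs, so a root lies in (49, 50); Newton's method refines it to λ ≈ 49.6347. Check (Vieta): the three roots sum to 61, matching tr M = 61.
So the eigenvalues of A^T A are ≈ 0.8445, 10.5208, 49.6347 (all ≥ 0, as they must be for A^T A). The largest is λ_max ≈ 49.6347, hence ||A||_2 = sqrt(λ_max) ≈ 7.0452.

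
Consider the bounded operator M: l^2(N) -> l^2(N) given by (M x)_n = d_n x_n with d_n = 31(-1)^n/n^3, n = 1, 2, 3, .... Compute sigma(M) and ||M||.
sigma(M) = {31(-1)^n/n^3 : n ≥ 1} ∪ {0}; ||M|| = 31

A bounded diagonal operator on l^2 with diagonal entries d_n has spectrum equal to the closure of {d_n : n ≥ 1}: every d_n is an eigenvalue (with eigenvector e_n), so {d_n} ⊂ sigma(M); the spectrum is closed, so its closure is too; and for lambda not in the closure, (M - lambda I) has bounded inverse (the diagonal entries 1/(d_n - lambda) are bounded). For our sequence d_n = 31(-1)^n/n^3, n = 1, 2, 3, ...:
  - {d_n} = {31(-1)^n/n^3 : n ≥ 1}; the only limit point is 0
  - closure = {31(-1)^n/n^3 : n ≥ 1} ∪ {0}
For the norm: a diagonal operator has ||M|| = sup_n |d_n|. Here |d_n| = 31/n^3 is decreasing, so sup_n |d_n| = |d_1| = 31. So ||M|| = 31.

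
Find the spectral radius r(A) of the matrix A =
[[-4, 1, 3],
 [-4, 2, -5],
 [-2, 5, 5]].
r(A) ≈ 6.4982

The eigenvalues of A are the roots of its characteristic polynomial. With M = A (coefficients from the trace, the sum of principal 2x2 minors, and det A):
  p(λ) = det(λ I - M) = λ^3 - 3λ^2 + 17λ + 158.
No integer candidate from the rational root theorem (±divisors of 158) is a root, so the roots are irrational. The cubic discriminant is Δ = -819059 < 0, so there is one real root and a complex-conjugate pair. p(-4) = -22 and p(-3) = 53 have opposite signs, so a root lies in (-4, -3); Newton's method refines it to λ ≈ -3.7418. Dividing out (λ - (-3.7418)) leaves approximately λ^2 - 6.7418λ + 42.2261. For λ^2 - 6.7418λ + 42.2261 the discriminant is -123.453. It is negative, so the remaining roots are the complex-conjugate pair λ ≈ 3.3709 ± 5.5555i. Their product equals the constant term, so |λ|^2 ≈ 42.2261 and |λ| ≈ 6.4982.
Thus the eigenvalues (to 4 decimals) are -3.7418 (modulus 3.7418); 3.3709 ± 5.5555i (modulus 6.4982). The spectral radius is the largest modulus: r(A) ≈ 6.4982. (Cross-check: r(A) ≤ ||A||_2 ≈ 8.4871; equality holds whenever A is normal, though it can also hold for some non-normal A.)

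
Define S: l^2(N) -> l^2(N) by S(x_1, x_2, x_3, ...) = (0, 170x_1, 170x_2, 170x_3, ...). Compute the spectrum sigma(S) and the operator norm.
sigma(S) = closed disk {z in C : |z| ≤ 170}; ||S|| = 170

Note S = 170·U where U is the unit right shift (U x)_k = x_{k-1} (with x_0 := 0); so ||S|| = 170||U|| and sigma(S) = 170·sigma(U). ||S x||^2 = sum_{k≥1} |170x_k|^2 = 28900||x||^2, so ||S|| = 170 and sigma(S) ⊂ {|z| ≤ 170}. For any |lambda| < 170, the equation (S - lambda I) x = 0 forces x_1 = 0, then 170x_k = lambda x_{k+1} ⇒ x = 0, so S has no eigenvalues. But (S - lambda I) is not surjective for |lambda| < 170: solving (S - lambda I) x = e_1 would require x_n proportional to (lambda/170)^(-n), which is not in l^2. So every |lambda| < 170 lies in the residual spectrum. The boundary |lambda| = 170 is in the approximate point spectrum (the spectrum is closed). Hence sigma(S) is the closed disk of radius 170.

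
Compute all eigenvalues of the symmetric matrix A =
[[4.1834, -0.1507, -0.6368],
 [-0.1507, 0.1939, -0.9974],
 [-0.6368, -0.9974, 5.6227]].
sigma(A) ≈ {0, 4, 6}

A is real symmetric, so its spectrum consists of real eigenvalues. Expanding the characteristic polynomial of the displayed matrix gives
  det(λ I - A) = p(λ) = λ^3 + (-10)λ^2 + (24)λ + (-0.0015).
Solving p(λ) = 0 yields eigenvalues ≈ 0, 4, 6. (A is shown rounded to 4 decimals, so these recover the underlying integer eigenvalues to within that precision.)
Verification: the trace of A = 10 equals the sum of eigenvalues 10, and det(A) ≈ 0.0015 matches the eigenvalue product 0.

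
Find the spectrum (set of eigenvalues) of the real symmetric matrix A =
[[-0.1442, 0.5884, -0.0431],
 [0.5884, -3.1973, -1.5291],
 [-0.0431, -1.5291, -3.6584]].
sigma(A) ≈ {-5, -2, 0}

A is real symmetric, so its spectrum consists of real eigenvalues. Expanding the characteristic polynomial of the displayed matrix gives
  det(λ I - A) = p(λ) = λ^3 + (7)λ^2 + (10)λ + (0).
Solving p(λ) = 0 yields eigenvalues ≈ -5, -2, 0. (A is shown rounded to 4 decimals, so these recover the underlying integer eigenvalues to within that precision.)
Verification: the trace of A = -7 equals the sum of eigenvalues -7, and det(A) ≈ 0.0005 matches the eigenvalue product 0.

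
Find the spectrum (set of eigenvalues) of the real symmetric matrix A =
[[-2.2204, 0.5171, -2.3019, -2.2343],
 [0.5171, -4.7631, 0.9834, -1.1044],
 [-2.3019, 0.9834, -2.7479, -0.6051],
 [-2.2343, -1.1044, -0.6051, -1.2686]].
sigma(A) ≈ {-6, -5, -1, 1}

A is real symmetric, so its spectrum consists of real eigenvalues. Expanding the characteristic polynomial of the displayed matrix gives
  det(λ I - A) = p(λ) = λ^4 + (11)λ^3 + (29)λ^2 + (-11)λ + (-29.9978).
Solving p(λ) = 0 yields eigenvalues ≈ -6, -5, -1, 1. (A is shown rounded to 4 decimals, so these recover the underlying integer eigenvalues to within that precision.)
Verification: the trace of A = -11 equals the sum of eigenvalues -11, and det(A) ≈ -29.9978 matches the eigenvalue product -30.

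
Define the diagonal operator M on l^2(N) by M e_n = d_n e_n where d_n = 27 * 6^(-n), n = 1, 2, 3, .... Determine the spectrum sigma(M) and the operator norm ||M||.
sigma(M) = {27 * 6^(-n) : n ≥ 1} ∪ {0}; ||M|| = 9/2

A bounded diagonal operator on l^2 with diagonal entries d_n has spectrum equal to the closure of {d_n : n ≥ 1}: every d_n is an eigenvalue (with eigenvector e_n), so {d_n} ⊂ sigma(M); the spectrum is closed, so its closure is too; and for lambda not in the closure, (M - lambda I) has bounded inverse (the diagonal entries 1/(d_n - lambda) are bounded). For our sequence d_n = 27 * 6^(-n), n = 1, 2, 3, ...:
  - {d_n} = {27 * 6^(-n) : n ≥ 1}; the only limit point is 0
  - closure = {27 * 6^(-n) : n ≥ 1} ∪ {0}
For the norm: a diagonal operator has ||M|| = sup_n |d_n|. Here d_n = 27 * 6^(-n) is positive and decreasing, so sup_n |d_n| = d_1 = 27/6 = 9/2. So ||M|| = 9/2.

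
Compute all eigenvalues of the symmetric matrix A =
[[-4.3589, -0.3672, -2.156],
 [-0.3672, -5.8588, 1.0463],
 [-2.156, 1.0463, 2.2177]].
sigma(A) ≈ {-6, -5, 3}

A is real symmetric, so its spectrum consists of real eigenvalues. Expanding the characteristic polynomial of the displayed matrix gives
  det(λ I - A) = p(λ) = λ^3 + (8)λ^2 + (-3)λ + (-89.9987).
Solving p(λ) = 0 yields eigenvalues ≈ -6, -5, 3. (A is shown rounded to 4 decimals, so these recover the underlying integer eigenvalues to within that precision.)
Verification: the trace of A = -8 equals the sum of eigenvalues -8, and det(A) ≈ 89.9987 matches the eigenvalue product 90.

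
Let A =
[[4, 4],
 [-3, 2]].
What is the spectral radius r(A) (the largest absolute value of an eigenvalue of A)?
r(A) = sqrt(20) ≈ 4.4721

The eigenvalues of A are the roots of its characteristic polynomial. With M = A (coefficients from the trace and determinant):
  p(λ) = det(λ I - M) = λ^2 - 6λ + 20.
For λ^2 - 6λ + 20 the discriminant is -44. It is negative, so the roots are the complex-conjugate pair λ = 3 ± (sqrt(44)/2) i ≈ 3 ± 3.3166i. For a conjugate pair the product of the roots equals the constant term, so |λ|^2 = 20 and |λ| = sqrt(20) ≈ 4.4721.
Thus the eigenvalues (to 4 decimals) are 3 ± 3.3166i (modulus 4.4721). The spectral radius is the largest modulus: r(A) = sqrt(20) ≈ 4.4721. (Cross-check: r(A) ≤ ||A||_2 ≈ 5.7278; equality holds whenever A is normal, though it can also hold for some non-normal A.)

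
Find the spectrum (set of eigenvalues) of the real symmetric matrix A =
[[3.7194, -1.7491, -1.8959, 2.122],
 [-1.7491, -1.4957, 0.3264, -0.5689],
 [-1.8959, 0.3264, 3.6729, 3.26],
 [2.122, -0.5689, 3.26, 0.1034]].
sigma(A) ≈ {-3, -2, 5, 6}

A is real symmetric, so its spectrum consists of real eigenvalues. Expanding the characteristic polynomial of the displayed matrix gives
  det(λ I - A) = p(λ) = λ^4 + (-6)λ^3 + (-19)λ^2 + (84.0015)λ + (180.0045).
Solving p(λ) = 0 yields eigenvalues ≈ -3, -2, 5, 6. (A is shown rounded to 4 decimals, so these recover the underlying integer eigenvalues to within that precision.)
Verification: the trace of A = 6 equals the sum of eigenvalues 6, and det(A) ≈ 180.0045 matches the eigenvalue product 180.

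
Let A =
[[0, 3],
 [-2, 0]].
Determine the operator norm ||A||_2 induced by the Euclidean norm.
||A||_2 = 3 (= sqrt(largest eigenvalue of A^T A))

||A||_2 = sigma_max(A) = sqrt(lambda_max(A^T A)). Form the symmetric matrix M = A^T A =
[[4, 0],
 [0, 9]].
Its characteristic polynomial (trace, determinant of M give the coefficients) is
  p(λ) = det(λ I - M) = λ^2 - 13λ + 36.
For λ^2 - 13λ + 36 the discriminant is 25. It is a perfect square (5^2), so the roots are rational: λ = (13 ± 5)/2 = 9, 4.
So the eigenvalues of A^T A are ≈ 4, 9 (all ≥ 0, as they must be for A^T A). The largest is λ_max = 9, hence ||A||_2 = sqrt(λ_max) = 3.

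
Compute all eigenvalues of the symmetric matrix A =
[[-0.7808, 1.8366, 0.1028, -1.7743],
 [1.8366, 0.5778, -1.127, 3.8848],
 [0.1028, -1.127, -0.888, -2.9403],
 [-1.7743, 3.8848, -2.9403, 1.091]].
sigma(A) ≈ {-5, -2, 1, 6}

A is real symmetric, so its spectrum consists of real eigenvalues. Expanding the characteristic polynomial of the displayed matrix gives
  det(λ I - A) = p(λ) = λ^4 + (0)λ^3 + (-33)λ^2 + (-28)λ + (60).
Solving p(λ) = 0 yields eigenvalues ≈ -5, -2, 1, 6. (A is shown rounded to 4 decimals, so these recover the underlying integer eigenvalues to within that precision.)
Verification: the trace of A = 0 equals the sum of eigenvalues 0, and det(A) ≈ 60.0002 matches the eigenvalue product 60.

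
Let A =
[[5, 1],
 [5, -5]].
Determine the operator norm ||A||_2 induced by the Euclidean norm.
||A||_2 = sqrt((76 + sqrt(2176))/2) ≈ 7.831 (= sqrt(largest eigenvalue of A^T A))

||A||_2 = sigma_max(A) = sqrt(lambda_max(A^T A)). Form the symmetric matrix M = A^T A =
[[50, -20],
 [-20, 26]].
Its characteristic polynomial (trace, determinant of M give the coefficients) is
  p(λ) = det(λ I - M) = λ^2 - 76λ + 900.
For λ^2 - 76λ + 900 the discriminant is 2176. It is nonnegative but not a perfect square, so the roots are real and irrational: λ = (76 ± sqrt(2176))/2 ≈ 61.3238, 14.6762.
So the eigenvalues of A^T A are ≈ 14.6762, 61.3238 (all ≥ 0, as they must be for A^T A). The largest is λ_max = (76 + sqrt(2176))/2 ≈ 61.3238, hence ||A||_2 = sqrt(λ_max) = sqrt((76 + sqrt(2176))/2) ≈ 7.831.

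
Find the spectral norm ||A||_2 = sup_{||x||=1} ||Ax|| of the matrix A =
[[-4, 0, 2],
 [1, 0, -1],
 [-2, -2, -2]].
||A||_2 ≈ 4.8103 (= sqrt(largest eigenvalue of A^T A))

||A||_2 = sigma_max(A) = sqrt(lambda_max(A^T A)). Form the symmetric matrix M = A^T A =
[[21, 4, -5],
 [4, 4, 4],
 [-5, 4, 9]].
Its characteristic polynomial (trace, sum of principal 2x2 minors, determinant of M give the coefficients) is
  p(λ) = det(λ I - M) = λ^3 - 34λ^2 + 252λ - 16.
No integer candidate from the rational root theorem (±divisors of 16) is a root, so the roots are irrational. The cubic discriminant is Δ = 9343808 > 0, so there are three distinct real roots. p(0) = -16 and p(1) = 203 have opposite signs, so a root lies in (0, 1); Newton's method refines it to λ ≈ 0.064. p(10) = 104 and p(11) = -27 have opposite signs, so a root lies in (10, 11); Newton's method refines it to λ ≈ 10.7966. p(23) = -39 and p(24) = 272 have opposite signs, so a root lies in (23, 24); Newton's method refines it to λ ≈ 23.1393. Check (Vieta): the three roots sum to 34, matching tr M = 34.
So the eigenvalues of A^T A are ≈ 0.064, 10.7966, 23.1393 (all ≥ 0, as they must be for A^T A). The largest is λ_max ≈ 23.1393, hence ||A||_2 = sqrt(λ_max) ≈ 4.8103.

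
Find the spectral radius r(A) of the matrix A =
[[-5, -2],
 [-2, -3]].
r(A) = (8 + sqrt(20))/2 ≈ 6.2361

The eigenvalues of A are the roots of its characteristic polynomial. With M = A (coefficients from the trace and determinant):
  p(λ) = det(λ I - M) = λ^2 + 8λ + 11.
For λ^2 + 8λ + 11 the discriminant is 20. It is nonnegative but not a perfect square, so the roots are real and irrational: λ = (-8 ± sqrt(20))/2 ≈ -1.7639, -6.2361.
Thus the eigenvalues (to 4 decimals) are -1.7639 (modulus 1.7639); -6.2361 (modulus 6.2361). The spectral radius is the largest modulus: r(A) = (8 + sqrt(20))/2 ≈ 6.2361. (Cross-check: r(A) ≤ ||A||_2 ≈ 6.2361; equality holds whenever A is normal, though it can also hold for some non-normal A.)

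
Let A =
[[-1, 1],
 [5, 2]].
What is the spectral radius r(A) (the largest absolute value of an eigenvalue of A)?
r(A) = (1 + sqrt(29))/2 ≈ 3.1926

The eigenvalues of A are the roots of its characteristic polynomial. With M = A (coefficients from the trace and determinant):
  p(λ) = det(λ I - M) = λ^2 - λ - 7.
For λ^2 - λ - 7 the discriminant is 29. It is nonnegative but not a perfect square, so the roots are real and irrational: λ = (1 ± sqrt(29))/2 ≈ 3.1926, -2.1926.
Thus the eigenvalues (to 4 decimals) are 3.1926 (modulus 3.1926); -2.1926 (modulus 2.1926). The spectral radius is the largest modulus: r(A) = (1 + sqrt(29))/2 ≈ 3.1926. (Cross-check: r(A) ≤ ||A||_2 ≈ 5.4157; equality holds whenever A is normal, though it can also hold for some non-normal A.)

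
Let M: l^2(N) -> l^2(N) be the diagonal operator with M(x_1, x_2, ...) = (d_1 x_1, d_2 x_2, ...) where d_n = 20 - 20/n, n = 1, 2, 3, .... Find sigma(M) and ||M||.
sigma(M) = {20 - 20/n : n ≥ 1} ∪ {20}; ||M|| = 20

A bounded diagonal operator on l^2 with diagonal entries d_n has spectrum equal to the closure of {d_n : n ≥ 1}: every d_n is an eigenvalue (with eigenvector e_n), so {d_n} ⊂ sigma(M); the spectrum is closed, so its closure is too; and for lambda not in the closure, (M - lambda I) has bounded inverse (the diagonal entries 1/(d_n - lambda) are bounded). For our sequence d_n = 20 - 20/n, n = 1, 2, 3, ...:
  - {d_n} = {20 - 20/n : n ≥ 1}; the only limit point is 20
  - closure = {20 - 20/n : n ≥ 1} ∪ {20}
For the norm: a diagonal operator has ||M|| = sup_n |d_n|. Here d_n = 20 - 20/n increases monotonically from d_1 = 0 toward 20, with all terms in [0, 20); so sup_n |d_n| = 20 (the supremum is the limit, not attained). So ||M|| = 20.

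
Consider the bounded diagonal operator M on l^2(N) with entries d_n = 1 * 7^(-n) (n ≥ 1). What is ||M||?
||M|| = 1/7 (attained at n = 1)

For M diagonal, ||M|| = sup_n |d_n|. The sequence d_n = 1 * 7^(-n) is positive and strictly decreasing (ratio 7^(-1) < 1), so the supremum is d_1 = 1/7. Hence ||M|| = 1/7.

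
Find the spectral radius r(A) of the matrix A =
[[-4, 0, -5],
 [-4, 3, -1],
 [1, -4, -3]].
r(A) ≈ 5.7751

The eigenvalues of A are the roots of its characteristic polynomial. With M = A (coefficients from the trace, the sum of principal 2x2 minors, and det A):
  p(λ) = det(λ I - M) = λ^3 + 4λ^2 - 8λ + 13.
No integer candidate from the rational root theorem (±divisors of 13) is a root, so the roots are irrational. The cubic discriminant is Δ = -12307 < 0, so there is one real root and a complex-conjugate pair. p(-6) = -11 and p(-5) = 28 have opposite signs, so a root lies in (-6, -5); Newton's method refines it to λ ≈ -5.7751. Dividing out (λ - (-5.7751)) leaves approximately λ^2 - 1.7751λ + 2.2511. For λ^2 - 1.7751λ + 2.2511 the discriminant is -5.8534. It is negative, so the remaining roots are the complex-conjugate pair λ ≈ 0.8875 ± 1.2097i. Their product equals the constant term, so |λ|^2 ≈ 2.2511 and |λ| ≈ 1.5004.
Thus the eigenvalues (to 4 decimals) are -5.7751 (modulus 5.7751); 0.8875 ± 1.2097i (modulus 1.5004). The spectral radius is the largest modulus: r(A) ≈ 5.7751. (Cross-check: r(A) ≤ ||A||_2 ≈ 7.4763; equality holds whenever A is normal, though it can also hold for some non-normal A.)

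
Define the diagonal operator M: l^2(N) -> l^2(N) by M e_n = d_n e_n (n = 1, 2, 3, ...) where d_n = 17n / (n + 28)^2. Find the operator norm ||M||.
||M|| = 17/112 (attained at n = 28)

For M diagonal, ||M|| = sup_n |d_n|. Treat f(x) = 17x / (x + 28)^2 for real x > 0. By the quotient rule, f'(x) = 17(28 - x)/(x + 28)^3, which is positive for x < 28 and negative for x > 28. So f has a unique maximum at x = 28, and since 28 is a positive integer, the supremum over n ≥ 1 is attained at n = 28: d_28 = 17·28/(28 + 28)^2 = 17·28/3136 = 17/112. Hence ||M|| = 17/112.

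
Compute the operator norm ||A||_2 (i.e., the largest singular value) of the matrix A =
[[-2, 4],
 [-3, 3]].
||A||_2 = sqrt((38 + sqrt(1300))/2) ≈ 6.085 (= sqrt(largest eigenvalue of A^T A))

||A||_2 = sigma_max(A) = sqrt(lambda_max(A^T A)). Form the symmetric matrix M = A^T A =
[[13, -17],
 [-17, 25]].
Its characteristic polynomial (trace, determinant of M give the coefficients) is
  p(λ) = det(λ I - M) = λ^2 - 38λ + 36.
For λ^2 - 38λ + 36 the discriminant is 1300. It is nonnegative but not a perfect square, so the roots are real and irrational: λ = (38 ± sqrt(1300))/2 ≈ 37.0278, 0.9722.
So the eigenvalues of A^T A are ≈ 0.9722, 37.0278 (all ≥ 0, as they must be for A^T A). The largest is λ_max = (38 + sqrt(1300))/2 ≈ 37.0278, hence ||A||_2 = sqrt(λ_max) = sqrt((38 + sqrt(1300))/2) ≈ 6.085.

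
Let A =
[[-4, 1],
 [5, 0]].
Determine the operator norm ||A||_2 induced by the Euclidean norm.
||A||_2 = sqrt((42 + sqrt(1664))/2) ≈ 6.434 (= sqrt(largest eigenvalue of A^T A))

||A||_2 = sigma_max(A) = sqrt(lambda_max(A^T A)). Form the symmetric matrix M = A^T A =
[[41, -4],
 [-4, 1]].
Its characteristic polynomial (trace, determinant of M give the coefficients) is
  p(λ) = det(λ I - M) = λ^2 - 42λ + 25.
For λ^2 - 42λ + 25 the discriminant is 1664. It is nonnegative but not a perfect square, so the roots are real and irrational: λ = (42 ± sqrt(1664))/2 ≈ 41.3961, 0.6039.
So the eigenvalues of A^T A are ≈ 0.6039, 41.3961 (all ≥ 0, as they must be for A^T A). The largest is λ_max = (42 + sqrt(1664))/2 ≈ 41.3961, hence ||A||_2 = sqrt(λ_max) = sqrt((42 + sqrt(1664))/2) ≈ 6.434.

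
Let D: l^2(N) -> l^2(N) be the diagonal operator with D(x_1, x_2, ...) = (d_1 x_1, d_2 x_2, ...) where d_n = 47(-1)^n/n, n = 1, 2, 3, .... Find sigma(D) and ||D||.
sigma(D) = {47(-1)^n/n : n ≥ 1} ∪ {0}; ||D|| = 47

A bounded diagonal operator on l^2 with diagonal entries d_n has spectrum equal to the closure of {d_n : n ≥ 1}: every d_n is an eigenvalue (with eigenvector e_n), so {d_n} ⊂ sigma(D); the spectrum is closed, so its closure is too; and for lambda not in the closure, (D - lambda I) has bounded inverse (the diagonal entries 1/(d_n - lambda) are bounded). For our sequence d_n = 47(-1)^n/n, n = 1, 2, 3, ...:
  - {d_n} = {47(-1)^n/n : n ≥ 1}; the only limit point is 0
  - closure = {47(-1)^n/n : n ≥ 1} ∪ {0}
For the norm: a diagonal operator has ||D|| = sup_n |d_n|. Here |d_n| = 47/n is decreasing, so sup_n |d_n| = |d_1| = 47. So ||D|| = 47.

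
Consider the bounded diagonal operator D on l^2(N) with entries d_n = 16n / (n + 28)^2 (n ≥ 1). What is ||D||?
||D|| = 1/7 (attained at n = 28)

For D diagonal, ||D|| = sup_n |d_n|. Treat f(x) = 16x / (x + 28)^2 for real x > 0. By the quotient rule, f'(x) = 16(28 - x)/(x + 28)^3, which is positive for x < 28 and negative for x > 28. So f has a unique maximum at x = 28, and since 28 is a positive integer, the supremum over n ≥ 1 is attained at n = 28: d_28 = 16·28/(28 + 28)^2 = 16·28/3136 = 1/7. Hence ||D|| = 1/7.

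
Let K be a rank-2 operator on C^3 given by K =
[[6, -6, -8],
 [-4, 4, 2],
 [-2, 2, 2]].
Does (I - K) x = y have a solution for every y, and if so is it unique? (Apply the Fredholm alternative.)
(I - K) is invertible (det(I - K) = -11 ≠ 0), so for every y in C^3 the equation (I - K) x = y has a unique solution.

K has rank 2 and factors as K = U V^T = u1 v1^T + u2 v2^T with u1 = (-2, 3, 1), v1 = (-2, 2, 2), u2 = (-2, -2, 0), v2 = (-1, 1, 2) (multiplying out reproduces the displayed K). The nonzero eigenvalues of U V^T coincide with those of the 2 x 2 matrix G = V^T U = [[v1·u1, v1·u2], [v2·u1, v2·u2]] = [[12, 0], [7, 0]], and by the Sylvester determinant identity det(I_3 - U V^T) = det(I_2 - V^T U) = det([[-11, 0], [-7, 1]]) = (-11)(1) - (0)(-7) = -11. (Direct check: I - K =
[[-5, 6, 8],
 [4, -3, -2],
 [2, -2, -1]]
has determinant -11.) The finite-dimensional Fredholm alternative says: either (I - K) is invertible, or ker(I - K) ≠ {0} and then range(I - K) = ker((I - K)^*)^⊥, with dim ker(I - K) = dim ker((I - K)^*). Since det(I - K) ≠ 0, 1 is not an eigenvalue of K and ker(I - K) = {0}, so we are in the first case: for every y there is a unique x = (I - K)^(-1) y. (Explicitly, by the Woodbury identity, (I - U V^T)^(-1) = I + U (I_2 - G)^(-1) V^T.)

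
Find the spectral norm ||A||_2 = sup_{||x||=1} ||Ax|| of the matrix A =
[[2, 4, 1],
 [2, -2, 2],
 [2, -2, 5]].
||A||_2 ≈ 6.5833 (= sqrt(largest eigenvalue of A^T A))

||A||_2 = sigma_max(A) = sqrt(lambda_max(A^T A)). Form the symmetric matrix M = A^T A =
[[12, 0, 16],
 [0, 24, -10],
 [16, -10, 30]].
Its characteristic polynomial (trace, sum of principal 2x2 minors, determinant of M give the coefficients) is
  p(λ) = det(λ I - M) = λ^3 - 66λ^2 + 1012λ - 1296.
No integer candidate from the rational root theorem (±divisors of 1296) is a root, so the roots are irrational. The cubic discriminant is Δ = 337831232 > 0, so there are three distinct real roots. p(1) = -349 and p(2) = 472 have opposite signs, so a root lies in (1, 2); Newton's method refines it to λ ≈ 1.407. p(21) = 111 and p(22) = -328 have opposite signs, so a root lies in (21, 22); Newton's method refines it to λ ≈ 21.2536. p(43) = -307 and p(44) = 640 have opposite signs, so a root lies in (43, 44); Newton's method refines it to λ ≈ 43.3394. Check (Vieta): the three roots sum to 66, matching tr M = 66.
So the eigenvalues of A^T A are ≈ 1.407, 21.2536, 43.3394 (all ≥ 0, as they must be for A^T A). The largest is λ_max ≈ 43.3394, hence ||A||_2 = sqrt(λ_max) ≈ 6.5833.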